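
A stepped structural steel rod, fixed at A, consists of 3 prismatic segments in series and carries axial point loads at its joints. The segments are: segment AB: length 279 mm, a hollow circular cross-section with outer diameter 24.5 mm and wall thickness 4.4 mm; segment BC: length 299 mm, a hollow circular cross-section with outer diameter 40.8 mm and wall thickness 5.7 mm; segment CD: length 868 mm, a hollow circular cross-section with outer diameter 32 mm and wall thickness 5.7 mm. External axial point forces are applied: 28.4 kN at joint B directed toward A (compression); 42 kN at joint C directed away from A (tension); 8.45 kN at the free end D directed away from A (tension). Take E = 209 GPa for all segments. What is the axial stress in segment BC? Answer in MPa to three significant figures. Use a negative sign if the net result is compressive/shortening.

80.3 MPa

Internal axial forces (sectioning from the free end, tension +): N_CD = 8.45 kN, N_BC = 50.45 kN, N_AB = 22.05 kN.
A_BC = 628.5 mm².
σ_BC = N_BC/A_BC = 50450/628.5 = 80.27 MPa.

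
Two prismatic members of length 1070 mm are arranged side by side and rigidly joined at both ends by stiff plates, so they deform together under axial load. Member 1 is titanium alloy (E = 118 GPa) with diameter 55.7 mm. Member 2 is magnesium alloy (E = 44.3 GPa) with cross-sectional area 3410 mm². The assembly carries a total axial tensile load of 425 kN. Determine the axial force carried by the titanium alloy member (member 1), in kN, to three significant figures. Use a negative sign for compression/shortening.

279 kN

A_1 = 2437 mm².
Equal strain + equilibrium ⇒ each member carries load in proportion to AE: A₁E₁ = 287500000 N, A₂E₂ = 151100000 N, ΣAE = 438600000 N.
F₁ = P·A₁E₁/ΣAE = 425000·287500000/438600000 = 278600 N.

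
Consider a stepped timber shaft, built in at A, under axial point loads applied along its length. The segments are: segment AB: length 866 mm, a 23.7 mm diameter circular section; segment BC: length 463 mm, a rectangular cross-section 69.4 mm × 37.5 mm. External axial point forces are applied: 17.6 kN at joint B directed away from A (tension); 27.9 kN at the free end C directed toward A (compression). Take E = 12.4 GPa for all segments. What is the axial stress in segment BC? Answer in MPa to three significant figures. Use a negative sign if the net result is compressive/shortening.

-10.7 MPa

Internal axial forces (sectioning from the free end, tension +): N_BC = -27.9 kN, N_AB = -10.3 kN.
A_BC = 2602 mm².
σ_BC = N_BC/A_BC = -27900/2602 = -10.72 MPa.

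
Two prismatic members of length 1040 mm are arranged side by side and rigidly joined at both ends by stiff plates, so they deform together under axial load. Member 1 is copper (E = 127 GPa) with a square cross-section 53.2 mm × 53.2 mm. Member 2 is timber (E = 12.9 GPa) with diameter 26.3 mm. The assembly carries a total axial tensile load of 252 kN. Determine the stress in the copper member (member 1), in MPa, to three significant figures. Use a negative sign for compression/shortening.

87.3 MPa

A_1 = 2830 mm².
A_2 = 543.3 mm².
Equal strain + equilibrium ⇒ each member carries load in proportion to AE: A₁E₁ = 359400000 N, A₂E₂ = 7008000 N, ΣAE = 366400000 N.
σ₁ = P·E₁/ΣAE = 252000·127000/366400000 = 87.34 MPa.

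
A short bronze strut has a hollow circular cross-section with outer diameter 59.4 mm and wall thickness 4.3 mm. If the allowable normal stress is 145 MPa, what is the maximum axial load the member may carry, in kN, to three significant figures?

108 kN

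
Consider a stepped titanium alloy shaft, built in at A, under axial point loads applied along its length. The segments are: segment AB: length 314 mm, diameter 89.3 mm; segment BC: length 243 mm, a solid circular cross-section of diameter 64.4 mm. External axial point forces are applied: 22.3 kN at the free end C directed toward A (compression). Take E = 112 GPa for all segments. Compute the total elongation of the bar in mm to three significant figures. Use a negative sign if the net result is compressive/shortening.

-0.0248 mm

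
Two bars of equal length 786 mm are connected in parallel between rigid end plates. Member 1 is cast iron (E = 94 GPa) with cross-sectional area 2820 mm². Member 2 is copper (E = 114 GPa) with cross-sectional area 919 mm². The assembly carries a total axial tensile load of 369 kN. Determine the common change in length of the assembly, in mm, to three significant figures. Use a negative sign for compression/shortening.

Equal strain + equilibrium ⇒ each member carries load in proportion to AE: A₁E₁ = 265100000 N, A₂E₂ = 104800000 N, ΣAE = 369800000 N.
δ = PL/ΣAE = 369000·786/369800000 = 0.7842 mm.

0.784 mm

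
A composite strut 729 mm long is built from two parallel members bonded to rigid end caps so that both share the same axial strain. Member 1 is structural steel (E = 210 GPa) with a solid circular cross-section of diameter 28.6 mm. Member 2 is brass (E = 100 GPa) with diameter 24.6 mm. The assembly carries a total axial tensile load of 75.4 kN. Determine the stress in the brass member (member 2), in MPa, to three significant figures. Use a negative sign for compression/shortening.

A_1 = 642.4 mm².
A_2 = 475.3 mm².
Equal strain + equilibrium ⇒ each member carries load in proportion to AE: A₁E₁ = 134900000 N, A₂E₂ = 47530000 N, ΣAE = 182400000 N.
σ₂ = P·E₂/ΣAE = 75400·100000/182400000 = 41.33 MPa.

41.3 MPa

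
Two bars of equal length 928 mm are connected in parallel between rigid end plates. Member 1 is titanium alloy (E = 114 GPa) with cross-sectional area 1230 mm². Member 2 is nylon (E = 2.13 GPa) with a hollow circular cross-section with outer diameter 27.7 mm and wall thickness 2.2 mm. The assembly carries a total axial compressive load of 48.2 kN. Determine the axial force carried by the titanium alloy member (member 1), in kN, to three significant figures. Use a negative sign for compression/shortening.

-48.1 kN

A_2 = 176.2 mm².
Equal strain + equilibrium ⇒ each member carries load in proportion to AE: A₁E₁ = 140200000 N, A₂E₂ = 375400 N, ΣAE = 140600000 N.
F₁ = P·A₁E₁/ΣAE = -48200·140200000/140600000 = -48070 N.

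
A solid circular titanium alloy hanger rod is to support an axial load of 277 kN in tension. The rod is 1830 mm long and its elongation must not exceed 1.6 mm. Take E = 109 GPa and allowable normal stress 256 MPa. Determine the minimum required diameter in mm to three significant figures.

Required area A ≥ P/σ_allow = 277000/256 = 1082 mm².
For a solid circular section, d ≥ √(4A/π) = 37.12 mm.
Elongation limit: A ≥ PL/(Eδ_allow) = 277000·1830/(109000·1.6) = 2907 mm² ⇒ d ≥ 60.83 mm.
The elongation limit governs.

60.8 mm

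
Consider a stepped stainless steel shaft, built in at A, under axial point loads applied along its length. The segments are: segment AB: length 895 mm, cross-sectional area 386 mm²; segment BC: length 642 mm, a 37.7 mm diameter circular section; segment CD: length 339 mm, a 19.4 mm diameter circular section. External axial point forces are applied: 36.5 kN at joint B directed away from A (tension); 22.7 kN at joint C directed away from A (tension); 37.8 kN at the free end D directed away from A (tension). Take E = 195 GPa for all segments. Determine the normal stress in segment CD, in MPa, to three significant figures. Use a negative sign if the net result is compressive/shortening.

128 MPa

Internal axial forces (sectioning from the free end, tension +): N_CD = 37.8 kN, N_BC = 60.5 kN, N_AB = 97 kN.
A_CD = 295.6 mm².
σ_CD = N_CD/A_CD = 37800/295.6 = 127.9 MPa.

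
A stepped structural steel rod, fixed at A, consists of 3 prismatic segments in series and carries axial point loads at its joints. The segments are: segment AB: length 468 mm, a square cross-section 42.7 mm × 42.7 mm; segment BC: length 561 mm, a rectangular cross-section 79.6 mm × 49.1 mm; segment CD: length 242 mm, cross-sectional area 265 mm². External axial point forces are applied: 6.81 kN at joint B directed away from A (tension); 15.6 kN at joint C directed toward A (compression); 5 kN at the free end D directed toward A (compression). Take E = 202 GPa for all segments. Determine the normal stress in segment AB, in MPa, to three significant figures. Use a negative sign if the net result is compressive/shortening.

Internal axial forces (sectioning from the free end, tension +): N_CD = -5 kN, N_BC = -20.6 kN, N_AB = -13.79 kN.
A_AB = 1823 mm².
σ_AB = N_AB/A_AB = -13790/1823 = -7.563 MPa.

-7.56 MPa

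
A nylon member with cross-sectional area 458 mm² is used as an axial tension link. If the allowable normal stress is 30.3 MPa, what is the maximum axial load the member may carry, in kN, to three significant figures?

13.9 kN

P_max = σ_allow · A = 30.3 · 458 = 13880 N = 13.88 kN.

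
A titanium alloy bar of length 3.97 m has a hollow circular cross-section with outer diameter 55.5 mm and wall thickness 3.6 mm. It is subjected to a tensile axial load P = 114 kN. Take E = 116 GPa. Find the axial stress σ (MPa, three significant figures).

A = 587 mm².
σ = N/A = 114000/587 = 194.2 MPa.

194 MPa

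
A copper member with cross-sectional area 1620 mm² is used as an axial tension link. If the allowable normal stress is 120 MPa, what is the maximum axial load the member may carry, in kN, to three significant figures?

P_max = σ_allow · A = 120 · 1620 = 194400 N = 194.4 kN.

194 kN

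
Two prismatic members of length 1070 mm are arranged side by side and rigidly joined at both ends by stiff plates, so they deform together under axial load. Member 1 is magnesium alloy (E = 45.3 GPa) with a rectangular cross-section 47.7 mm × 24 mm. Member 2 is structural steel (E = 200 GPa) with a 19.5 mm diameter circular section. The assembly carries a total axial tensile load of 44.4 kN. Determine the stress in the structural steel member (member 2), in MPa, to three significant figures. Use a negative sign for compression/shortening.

A_1 = 1145 mm².
A_2 = 298.6 mm².
Equal strain + equilibrium ⇒ each member carries load in proportion to AE: A₁E₁ = 51860000 N, A₂E₂ = 59730000 N, ΣAE = 111600000 N.
σ₂ = P·E₂/ΣAE = 44400·200000/111600000 = 79.58 MPa.

79.6 MPa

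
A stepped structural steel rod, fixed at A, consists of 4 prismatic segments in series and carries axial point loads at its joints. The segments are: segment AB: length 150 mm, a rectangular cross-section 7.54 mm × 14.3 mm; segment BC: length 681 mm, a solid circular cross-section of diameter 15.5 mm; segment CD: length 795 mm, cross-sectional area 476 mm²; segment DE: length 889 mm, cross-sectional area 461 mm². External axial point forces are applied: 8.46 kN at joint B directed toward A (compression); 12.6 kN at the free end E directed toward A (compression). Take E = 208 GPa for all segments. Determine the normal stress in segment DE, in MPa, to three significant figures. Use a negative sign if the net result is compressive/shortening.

Internal axial forces (sectioning from the free end, tension +): N_DE = -12.6 kN, N_CD = -12.6 kN, N_BC = -12.6 kN, N_AB = -21.06 kN.
σ_DE = N_DE/A_DE = -12600/461 = -27.33 MPa.

-27.3 MPa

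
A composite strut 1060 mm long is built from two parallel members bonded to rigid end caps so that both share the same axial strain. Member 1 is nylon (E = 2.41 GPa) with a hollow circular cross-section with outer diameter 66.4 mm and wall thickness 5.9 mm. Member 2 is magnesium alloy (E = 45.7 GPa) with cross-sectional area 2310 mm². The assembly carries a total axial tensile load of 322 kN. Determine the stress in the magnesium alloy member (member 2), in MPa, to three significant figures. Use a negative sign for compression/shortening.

A_1 = 1121 mm².
Equal strain + equilibrium ⇒ each member carries load in proportion to AE: A₁E₁ = 2703000 N, A₂E₂ = 105600000 N, ΣAE = 108300000 N.
σ₂ = P·E₂/ΣAE = 322000·45700/108300000 = 135.9 MPa.

136 MPa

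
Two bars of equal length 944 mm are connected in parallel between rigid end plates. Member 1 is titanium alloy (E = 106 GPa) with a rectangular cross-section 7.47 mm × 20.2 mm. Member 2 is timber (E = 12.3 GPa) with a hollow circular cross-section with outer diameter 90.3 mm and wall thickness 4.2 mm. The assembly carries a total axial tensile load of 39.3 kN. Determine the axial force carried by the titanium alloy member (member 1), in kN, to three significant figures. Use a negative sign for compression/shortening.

A_1 = 150.9 mm².
A_2 = 1136 mm².
Equal strain + equilibrium ⇒ each member carries load in proportion to AE: A₁E₁ = 15990000 N, A₂E₂ = 13970000 N, ΣAE = 29970000 N.
F₁ = P·A₁E₁/ΣAE = 39300·15990000/29970000 = 20980 N.

21.0 kN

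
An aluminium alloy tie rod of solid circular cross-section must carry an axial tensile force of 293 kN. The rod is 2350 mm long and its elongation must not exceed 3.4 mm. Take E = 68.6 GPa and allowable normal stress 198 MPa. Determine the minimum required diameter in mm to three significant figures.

Required area A ≥ P/σ_allow = 293000/198 = 1480 mm².
For a solid circular section, d ≥ √(4A/π) = 43.41 mm.
Elongation limit: A ≥ PL/(Eδ_allow) = 293000·2350/(68600·3.4) = 2952 mm² ⇒ d ≥ 61.31 mm.
The elongation limit governs.

61.3 mm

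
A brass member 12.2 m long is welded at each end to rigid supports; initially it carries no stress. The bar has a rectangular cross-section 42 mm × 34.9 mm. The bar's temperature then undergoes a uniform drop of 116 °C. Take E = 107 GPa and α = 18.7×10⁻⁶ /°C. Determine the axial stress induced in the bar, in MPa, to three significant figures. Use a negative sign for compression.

232 MPa

Free thermal expansion αLΔT = 18.7e-6 · 12200 · -116 = -26.46 mm.
The walls impose strain ε = −(-26.46)/12200 = 2.1692e-03; σ = Eε = 107000 · 2.1692e-03 = 232.1 MPa.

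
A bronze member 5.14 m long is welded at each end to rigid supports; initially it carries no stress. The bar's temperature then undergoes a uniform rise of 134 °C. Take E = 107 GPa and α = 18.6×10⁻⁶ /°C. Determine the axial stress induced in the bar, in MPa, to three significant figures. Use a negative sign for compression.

Free thermal expansion αLΔT = 18.6e-6 · 5140 · 134 = 12.81 mm.
The walls impose strain ε = −(12.81)/5140 = -2.4924e-03; σ = Eε = 107000 · -2.4924e-03 = -266.7 MPa.

-267 MPa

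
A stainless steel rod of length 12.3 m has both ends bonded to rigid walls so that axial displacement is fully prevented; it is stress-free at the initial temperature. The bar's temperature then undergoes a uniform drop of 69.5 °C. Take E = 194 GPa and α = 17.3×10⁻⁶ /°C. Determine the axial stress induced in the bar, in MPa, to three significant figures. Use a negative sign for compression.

233 MPa

Free thermal expansion αLΔT = 17.3e-6 · 12300 · -69.5 = -14.79 mm.
The walls impose strain ε = −(-14.79)/12300 = 1.2024e-03; σ = Eε = 194000 · 1.2024e-03 = 233.3 MPa.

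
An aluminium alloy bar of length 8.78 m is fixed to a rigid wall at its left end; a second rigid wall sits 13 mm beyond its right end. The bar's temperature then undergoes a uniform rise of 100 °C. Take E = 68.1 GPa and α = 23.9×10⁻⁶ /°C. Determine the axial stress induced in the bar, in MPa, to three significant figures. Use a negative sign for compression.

-61.9 MPa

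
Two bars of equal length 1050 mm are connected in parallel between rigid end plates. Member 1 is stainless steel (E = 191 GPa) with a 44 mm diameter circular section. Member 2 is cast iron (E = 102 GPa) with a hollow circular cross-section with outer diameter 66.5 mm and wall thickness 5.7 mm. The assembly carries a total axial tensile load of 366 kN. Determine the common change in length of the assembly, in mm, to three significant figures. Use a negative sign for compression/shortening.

A_1 = 1521 mm².
A_2 = 1089 mm².
Equal strain + equilibrium ⇒ each member carries load in proportion to AE: A₁E₁ = 290400000 N, A₂E₂ = 111100000 N, ΣAE = 401500000 N.
δ = PL/ΣAE = 366000·1050/401500000 = 0.9572 mm.

0.957 mm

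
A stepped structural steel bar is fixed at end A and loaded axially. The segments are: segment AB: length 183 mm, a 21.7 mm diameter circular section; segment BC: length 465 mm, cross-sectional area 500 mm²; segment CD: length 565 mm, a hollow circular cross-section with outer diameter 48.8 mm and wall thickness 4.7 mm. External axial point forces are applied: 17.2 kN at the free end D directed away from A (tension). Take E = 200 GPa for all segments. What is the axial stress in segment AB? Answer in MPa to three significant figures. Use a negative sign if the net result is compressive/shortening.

Internal axial forces (sectioning from the free end, tension +): N_CD = 17.2 kN, N_BC = 17.2 kN, N_AB = 17.2 kN.
A_AB = 369.8 mm².
σ_AB = N_AB/A_AB = 17200/369.8 = 46.51 MPa.

46.5 MPa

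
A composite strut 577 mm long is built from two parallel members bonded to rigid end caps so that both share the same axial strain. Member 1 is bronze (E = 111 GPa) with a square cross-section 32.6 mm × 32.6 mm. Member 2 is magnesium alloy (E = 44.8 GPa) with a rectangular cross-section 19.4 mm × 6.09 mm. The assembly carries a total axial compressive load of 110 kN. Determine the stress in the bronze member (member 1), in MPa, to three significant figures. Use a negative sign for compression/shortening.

A_1 = 1063 mm².
A_2 = 118.1 mm².
Equal strain + equilibrium ⇒ each member carries load in proportion to AE: A₁E₁ = 118000000 N, A₂E₂ = 5293000 N, ΣAE = 123300000 N.
σ₁ = P·E₁/ΣAE = -110000·111000/123300000 = -99.06 MPa.

-99.1 MPa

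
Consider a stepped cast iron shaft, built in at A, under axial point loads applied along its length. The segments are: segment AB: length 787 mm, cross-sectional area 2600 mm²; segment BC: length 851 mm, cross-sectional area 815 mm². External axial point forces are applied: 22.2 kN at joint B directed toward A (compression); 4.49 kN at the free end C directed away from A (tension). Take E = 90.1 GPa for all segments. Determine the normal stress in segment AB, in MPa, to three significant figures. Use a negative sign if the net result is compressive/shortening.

-6.81 MPa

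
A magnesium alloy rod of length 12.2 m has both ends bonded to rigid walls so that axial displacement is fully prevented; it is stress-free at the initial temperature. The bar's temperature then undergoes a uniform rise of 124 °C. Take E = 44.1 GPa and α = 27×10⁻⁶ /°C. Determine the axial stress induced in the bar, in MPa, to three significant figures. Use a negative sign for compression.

Free thermal expansion αLΔT = 27e-6 · 12200 · 124 = 40.85 mm.
The walls impose strain ε = −(40.85)/12200 = -3.3480e-03; σ = Eε = 44100 · -3.3480e-03 = -147.6 MPa.

-148 MPa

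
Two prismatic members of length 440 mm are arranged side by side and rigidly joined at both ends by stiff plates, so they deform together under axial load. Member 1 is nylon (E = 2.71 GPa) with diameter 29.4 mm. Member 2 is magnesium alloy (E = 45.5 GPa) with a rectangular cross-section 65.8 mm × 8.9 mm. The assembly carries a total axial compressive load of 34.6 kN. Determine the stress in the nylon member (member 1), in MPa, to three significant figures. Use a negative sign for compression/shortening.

A_1 = 678.9 mm².
A_2 = 585.6 mm².
Equal strain + equilibrium ⇒ each member carries load in proportion to AE: A₁E₁ = 1840000 N, A₂E₂ = 26650000 N, ΣAE = 28490000 N.
σ₁ = P·E₁/ΣAE = -34600·2710/28490000 = -3.292 MPa.

-3.29 MPa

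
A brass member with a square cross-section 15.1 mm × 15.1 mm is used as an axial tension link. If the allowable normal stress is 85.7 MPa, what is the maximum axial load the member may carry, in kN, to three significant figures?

A = 228 mm².
P_max = σ_allow · A = 85.7 · 228 = 19540 N = 19.54 kN.

19.5 kN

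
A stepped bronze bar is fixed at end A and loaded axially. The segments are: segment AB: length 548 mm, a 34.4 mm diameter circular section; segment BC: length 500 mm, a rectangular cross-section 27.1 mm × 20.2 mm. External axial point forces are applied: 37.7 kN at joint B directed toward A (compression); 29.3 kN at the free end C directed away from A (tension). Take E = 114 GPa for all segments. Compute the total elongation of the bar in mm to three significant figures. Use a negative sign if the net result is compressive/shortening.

Internal axial forces (sectioning from the free end, tension +): N_BC = 29.3 kN, N_AB = -8.4 kN.
A_AB = 929.4 mm².
A_BC = 547.4 mm².
δ_AB = -8400·548/(929.4·114000) = -0.04345 mm
δ_BC = 29300·500/(547.4·114000) = 0.2348 mm
δ = Σδ_i = 0.1913 mm.

0.191 mm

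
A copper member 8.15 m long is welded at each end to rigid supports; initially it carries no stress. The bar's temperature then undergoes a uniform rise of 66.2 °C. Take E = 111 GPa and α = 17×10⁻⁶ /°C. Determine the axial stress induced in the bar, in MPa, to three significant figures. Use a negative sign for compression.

-125 MPa

Free thermal expansion αLΔT = 17e-6 · 8150 · 66.2 = 9.172 mm.
The walls impose strain ε = −(9.172)/8150 = -1.1254e-03; σ = Eε = 111000 · -1.1254e-03 = -124.9 MPa.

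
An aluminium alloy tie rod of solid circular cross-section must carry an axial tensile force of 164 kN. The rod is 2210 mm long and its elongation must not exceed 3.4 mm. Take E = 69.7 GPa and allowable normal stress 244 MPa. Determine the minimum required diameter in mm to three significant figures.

44.1 mm

Required area A ≥ P/σ_allow = 164000/244 = 672.1 mm².
For a solid circular section, d ≥ √(4A/π) = 29.25 mm.
Elongation limit: A ≥ PL/(Eδ_allow) = 164000·2210/(69700·3.4) = 1529 mm² ⇒ d ≥ 44.13 mm.
The elongation limit governs.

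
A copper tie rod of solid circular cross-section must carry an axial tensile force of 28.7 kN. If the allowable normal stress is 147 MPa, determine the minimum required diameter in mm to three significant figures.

15.8 mm

Required area A ≥ P/σ_allow = 28700/147 = 195.2 mm².
For a solid circular section, d ≥ √(4A/π) = 15.77 mm.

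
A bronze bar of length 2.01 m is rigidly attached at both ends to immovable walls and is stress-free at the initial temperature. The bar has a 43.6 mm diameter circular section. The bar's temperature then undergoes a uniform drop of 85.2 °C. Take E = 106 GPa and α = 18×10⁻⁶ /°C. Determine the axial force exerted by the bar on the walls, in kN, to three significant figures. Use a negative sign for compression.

Free thermal expansion αLΔT = 18e-6 · 2010 · -85.2 = -3.083 mm.
The walls impose strain ε = −(-3.083)/2010 = 1.5336e-03; σ = Eε = 106000 · 1.5336e-03 = 162.6 MPa.
Wall reaction R = σ·A = 162.6·1493 = 242700 N = 242.7 kN.

243 kN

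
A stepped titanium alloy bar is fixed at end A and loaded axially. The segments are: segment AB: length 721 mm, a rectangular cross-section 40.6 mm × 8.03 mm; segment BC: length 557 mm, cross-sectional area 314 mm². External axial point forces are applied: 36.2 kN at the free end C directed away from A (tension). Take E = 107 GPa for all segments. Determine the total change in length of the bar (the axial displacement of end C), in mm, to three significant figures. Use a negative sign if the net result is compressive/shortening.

Internal axial forces (sectioning from the free end, tension +): N_BC = 36.2 kN, N_AB = 36.2 kN.
A_AB = 326 mm².
δ_AB = 36200·721/(326·107000) = 0.7482 mm
δ_BC = 36200·557/(314·107000) = 0.6001 mm
δ = Σδ_i = 1.348 mm.

1.35 mm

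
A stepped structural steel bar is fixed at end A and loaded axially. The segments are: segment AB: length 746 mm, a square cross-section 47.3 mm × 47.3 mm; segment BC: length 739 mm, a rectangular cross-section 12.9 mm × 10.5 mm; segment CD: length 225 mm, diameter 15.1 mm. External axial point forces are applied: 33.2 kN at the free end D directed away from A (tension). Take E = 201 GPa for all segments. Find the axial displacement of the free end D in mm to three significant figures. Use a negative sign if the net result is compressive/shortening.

1.16 mm

Internal axial forces (sectioning from the free end, tension +): N_CD = 33.2 kN, N_BC = 33.2 kN, N_AB = 33.2 kN.
A_AB = 2237 mm².
A_BC = 135.5 mm².
A_CD = 179.1 mm².
δ_AB = 33200·746/(2237·201000) = 0.05508 mm
δ_BC = 33200·739/(135.5·201000) = 0.9012 mm
δ_CD = 33200·225/(179.1·201000) = 0.2075 mm
δ = Σδ_i = 1.164 mm.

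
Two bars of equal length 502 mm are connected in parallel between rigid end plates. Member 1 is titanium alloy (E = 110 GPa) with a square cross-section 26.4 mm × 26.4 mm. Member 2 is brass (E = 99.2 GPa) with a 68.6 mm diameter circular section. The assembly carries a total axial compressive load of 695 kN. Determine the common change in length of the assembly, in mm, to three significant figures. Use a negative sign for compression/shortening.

A_1 = 697 mm².
A_2 = 3696 mm².
Equal strain + equilibrium ⇒ each member carries load in proportion to AE: A₁E₁ = 76670000 N, A₂E₂ = 366600000 N, ΣAE = 443300000 N.
δ = PL/ΣAE = -695000·502/443300000 = -0.787 mm.

-0.787 mm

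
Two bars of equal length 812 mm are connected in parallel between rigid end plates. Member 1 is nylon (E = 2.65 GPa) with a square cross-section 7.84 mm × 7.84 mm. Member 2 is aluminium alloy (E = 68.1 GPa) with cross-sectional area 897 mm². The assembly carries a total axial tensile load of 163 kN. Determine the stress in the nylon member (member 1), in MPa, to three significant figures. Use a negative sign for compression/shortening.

A_1 = 61.47 mm².
Equal strain + equilibrium ⇒ each member carries load in proportion to AE: A₁E₁ = 162900 N, A₂E₂ = 61090000 N, ΣAE = 61250000 N.
σ₁ = P·E₁/ΣAE = 163000·2650/61250000 = 7.052 MPa.

7.05 MPa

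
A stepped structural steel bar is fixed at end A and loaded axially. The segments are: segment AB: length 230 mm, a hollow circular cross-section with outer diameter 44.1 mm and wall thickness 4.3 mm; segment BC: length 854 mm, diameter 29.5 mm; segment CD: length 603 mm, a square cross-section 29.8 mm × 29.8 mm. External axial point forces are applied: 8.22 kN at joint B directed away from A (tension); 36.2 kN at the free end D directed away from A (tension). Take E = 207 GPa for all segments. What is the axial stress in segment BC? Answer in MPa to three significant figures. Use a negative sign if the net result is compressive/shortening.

53.0 MPa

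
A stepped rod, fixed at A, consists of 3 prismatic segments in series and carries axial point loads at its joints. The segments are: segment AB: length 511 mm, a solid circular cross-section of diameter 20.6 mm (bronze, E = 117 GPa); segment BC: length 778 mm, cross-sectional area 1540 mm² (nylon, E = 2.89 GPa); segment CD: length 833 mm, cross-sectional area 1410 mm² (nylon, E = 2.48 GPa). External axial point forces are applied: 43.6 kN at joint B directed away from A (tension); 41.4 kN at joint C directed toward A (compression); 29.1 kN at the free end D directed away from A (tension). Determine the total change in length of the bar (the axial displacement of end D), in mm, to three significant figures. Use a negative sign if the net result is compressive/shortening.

Internal axial forces (sectioning from the free end, tension +): N_CD = 29.1 kN, N_BC = -12.3 kN, N_AB = 31.3 kN.
A_AB = 333.3 mm².
δ_AB = 31300·511/(333.3·117000) = 0.4102 mm
δ_BC = -12300·778/(1540·2890) = -2.15 mm
δ_CD = 29100·833/(1410·2480) = 6.932 mm
δ = Σδ_i = 5.192 mm.

5.19 mm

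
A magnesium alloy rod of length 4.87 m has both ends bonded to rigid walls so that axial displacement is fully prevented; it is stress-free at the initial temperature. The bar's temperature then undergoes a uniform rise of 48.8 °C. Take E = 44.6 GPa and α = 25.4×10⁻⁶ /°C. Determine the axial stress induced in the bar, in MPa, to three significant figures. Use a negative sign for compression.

-55.3 MPa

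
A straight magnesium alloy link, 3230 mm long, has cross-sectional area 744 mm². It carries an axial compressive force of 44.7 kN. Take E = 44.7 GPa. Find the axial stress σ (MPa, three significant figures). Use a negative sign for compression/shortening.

σ = N/A = -44700/744 = -60.08 MPa.

-60.1 MPa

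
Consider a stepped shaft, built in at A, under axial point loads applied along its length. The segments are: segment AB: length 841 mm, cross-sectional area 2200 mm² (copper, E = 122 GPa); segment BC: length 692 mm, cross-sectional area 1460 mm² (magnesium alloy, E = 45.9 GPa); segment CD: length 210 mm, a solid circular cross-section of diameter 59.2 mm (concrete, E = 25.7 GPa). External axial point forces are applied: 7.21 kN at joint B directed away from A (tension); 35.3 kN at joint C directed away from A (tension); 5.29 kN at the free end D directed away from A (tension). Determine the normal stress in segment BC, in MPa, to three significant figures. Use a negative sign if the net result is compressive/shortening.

Internal axial forces (sectioning from the free end, tension +): N_CD = 5.29 kN, N_BC = 40.59 kN, N_AB = 47.8 kN.
σ_BC = N_BC/A_BC = 40590/1460 = 27.8 MPa.

27.8 MPa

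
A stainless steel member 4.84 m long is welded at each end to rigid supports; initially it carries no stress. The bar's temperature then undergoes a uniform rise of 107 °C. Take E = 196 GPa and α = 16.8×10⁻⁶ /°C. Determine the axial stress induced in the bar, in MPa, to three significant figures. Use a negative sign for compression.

-352 MPa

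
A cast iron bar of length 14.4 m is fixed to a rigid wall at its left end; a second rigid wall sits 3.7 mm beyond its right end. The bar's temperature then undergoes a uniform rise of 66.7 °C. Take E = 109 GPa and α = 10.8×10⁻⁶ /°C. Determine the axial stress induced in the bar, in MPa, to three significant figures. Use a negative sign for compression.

-50.5 MPa

Free thermal expansion αLΔT = 10.8e-6 · 14400 · 66.7 = 10.37 mm.
The walls engage after the gap closes; constrained expansion = 10.37 − 3.7 = 6.673 mm.
The walls impose strain ε = −(6.673)/14400 = -4.6342e-04; σ = Eε = 109000 · -4.6342e-04 = -50.51 MPa.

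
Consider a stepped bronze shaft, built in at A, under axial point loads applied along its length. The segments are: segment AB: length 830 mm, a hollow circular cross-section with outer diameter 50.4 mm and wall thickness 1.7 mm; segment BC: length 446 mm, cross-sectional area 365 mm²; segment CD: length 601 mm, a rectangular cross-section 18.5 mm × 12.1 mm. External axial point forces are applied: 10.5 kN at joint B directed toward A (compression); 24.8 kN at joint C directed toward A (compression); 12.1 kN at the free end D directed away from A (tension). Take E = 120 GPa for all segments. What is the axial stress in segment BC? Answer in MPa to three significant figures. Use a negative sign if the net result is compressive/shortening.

-34.8 MPa

Internal axial forces (sectioning from the free end, tension +): N_CD = 12.1 kN, N_BC = -12.7 kN, N_AB = -23.2 kN.
σ_BC = N_BC/A_BC = -12700/365 = -34.79 MPa.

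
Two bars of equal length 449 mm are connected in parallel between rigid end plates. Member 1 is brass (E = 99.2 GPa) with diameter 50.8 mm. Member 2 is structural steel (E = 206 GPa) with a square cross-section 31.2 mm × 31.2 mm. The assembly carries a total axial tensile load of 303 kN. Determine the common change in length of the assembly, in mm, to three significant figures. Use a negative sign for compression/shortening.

0.339 mm

A_1 = 2027 mm².
A_2 = 973.4 mm².
Equal strain + equilibrium ⇒ each member carries load in proportion to AE: A₁E₁ = 201100000 N, A₂E₂ = 200500000 N, ΣAE = 401600000 N.
δ = PL/ΣAE = 303000·449/401600000 = 0.3388 mm.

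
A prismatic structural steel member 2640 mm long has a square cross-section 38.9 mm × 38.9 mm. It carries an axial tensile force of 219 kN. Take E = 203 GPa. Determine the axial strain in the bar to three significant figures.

7.13e-04

A = 1513 mm².
σ = N/A = 144.7 MPa; ε = σ/E = 144.7/203000 = 7.129e-04.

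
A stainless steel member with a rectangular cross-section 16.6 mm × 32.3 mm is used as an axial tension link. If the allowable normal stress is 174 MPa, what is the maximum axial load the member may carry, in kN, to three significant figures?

93.3 kN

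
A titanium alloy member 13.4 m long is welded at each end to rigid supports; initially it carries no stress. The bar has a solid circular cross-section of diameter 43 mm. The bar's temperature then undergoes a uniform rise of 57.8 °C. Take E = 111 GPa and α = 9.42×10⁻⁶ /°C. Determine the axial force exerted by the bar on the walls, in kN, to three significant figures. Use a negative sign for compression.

-87.8 kN

Free thermal expansion αLΔT = 9.42e-6 · 13400 · 57.8 = 7.296 mm.
The walls impose strain ε = −(7.296)/13400 = -5.4448e-04; σ = Eε = 111000 · -5.4448e-04 = -60.44 MPa.
Wall reaction R = σ·A = -60.44·1452 = -87770 N = -87.77 kN.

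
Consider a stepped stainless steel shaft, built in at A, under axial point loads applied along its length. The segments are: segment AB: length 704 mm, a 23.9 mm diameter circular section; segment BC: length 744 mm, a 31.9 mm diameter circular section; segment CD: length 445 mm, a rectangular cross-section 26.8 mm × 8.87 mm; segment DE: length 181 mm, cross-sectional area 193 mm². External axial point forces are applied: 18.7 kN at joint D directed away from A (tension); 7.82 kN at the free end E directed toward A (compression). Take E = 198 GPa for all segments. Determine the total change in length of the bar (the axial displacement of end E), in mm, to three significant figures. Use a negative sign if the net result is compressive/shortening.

0.203 mm

Internal axial forces (sectioning from the free end, tension +): N_DE = -7.82 kN, N_CD = 10.88 kN, N_BC = 10.88 kN, N_AB = 10.88 kN.
A_AB = 448.6 mm².
A_BC = 799.2 mm².
A_CD = 237.7 mm².
δ_AB = 10880·704/(448.6·198000) = 0.08623 mm
δ_BC = 10880·744/(799.2·198000) = 0.05115 mm
δ_CD = 10880·445/(237.7·198000) = 0.1029 mm
δ_DE = -7820·181/(193·198000) = -0.03704 mm
δ = Σδ_i = 0.2032 mm.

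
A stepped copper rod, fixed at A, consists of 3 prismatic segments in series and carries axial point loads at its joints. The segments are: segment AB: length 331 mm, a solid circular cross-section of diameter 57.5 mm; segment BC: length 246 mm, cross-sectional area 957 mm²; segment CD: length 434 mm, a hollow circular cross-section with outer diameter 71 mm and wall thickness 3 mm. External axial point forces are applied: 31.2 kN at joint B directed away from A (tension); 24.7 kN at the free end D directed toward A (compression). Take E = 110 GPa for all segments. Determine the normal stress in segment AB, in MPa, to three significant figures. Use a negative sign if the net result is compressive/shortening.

Internal axial forces (sectioning from the free end, tension +): N_CD = -24.7 kN, N_BC = -24.7 kN, N_AB = 6.5 kN.
A_AB = 2597 mm².
σ_AB = N_AB/A_AB = 6500/2597 = 2.503 MPa.

2.50 MPa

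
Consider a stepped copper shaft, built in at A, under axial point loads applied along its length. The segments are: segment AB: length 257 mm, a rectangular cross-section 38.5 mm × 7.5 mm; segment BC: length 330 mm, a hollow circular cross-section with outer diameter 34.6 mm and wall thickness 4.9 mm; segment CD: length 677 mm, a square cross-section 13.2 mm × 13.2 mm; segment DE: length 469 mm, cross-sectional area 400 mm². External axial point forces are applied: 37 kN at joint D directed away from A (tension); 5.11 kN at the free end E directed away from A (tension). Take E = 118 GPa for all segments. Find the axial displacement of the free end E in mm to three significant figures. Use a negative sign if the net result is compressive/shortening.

2.01 mm

Internal axial forces (sectioning from the free end, tension +): N_DE = 5.11 kN, N_CD = 42.11 kN, N_BC = 42.11 kN, N_AB = 42.11 kN.
A_AB = 288.8 mm².
A_BC = 457.2 mm².
A_CD = 174.2 mm².
δ_AB = 42110·257/(288.8·118000) = 0.3176 mm
δ_BC = 42110·330/(457.2·118000) = 0.2576 mm
δ_CD = 42110·677/(174.2·118000) = 1.387 mm
δ_DE = 5110·469/(400·118000) = 0.05078 mm
δ = Σδ_i = 2.013 mm.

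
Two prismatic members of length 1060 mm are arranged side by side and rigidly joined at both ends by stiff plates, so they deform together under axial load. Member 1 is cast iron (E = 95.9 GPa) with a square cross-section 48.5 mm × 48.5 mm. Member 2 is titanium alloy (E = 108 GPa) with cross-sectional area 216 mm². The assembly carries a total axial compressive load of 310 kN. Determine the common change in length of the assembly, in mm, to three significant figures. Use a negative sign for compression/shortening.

-1.32 mm

A_1 = 2352 mm².
Equal strain + equilibrium ⇒ each member carries load in proportion to AE: A₁E₁ = 225600000 N, A₂E₂ = 23330000 N, ΣAE = 248900000 N.
δ = PL/ΣAE = -310000·1060/248900000 = -1.32 mm.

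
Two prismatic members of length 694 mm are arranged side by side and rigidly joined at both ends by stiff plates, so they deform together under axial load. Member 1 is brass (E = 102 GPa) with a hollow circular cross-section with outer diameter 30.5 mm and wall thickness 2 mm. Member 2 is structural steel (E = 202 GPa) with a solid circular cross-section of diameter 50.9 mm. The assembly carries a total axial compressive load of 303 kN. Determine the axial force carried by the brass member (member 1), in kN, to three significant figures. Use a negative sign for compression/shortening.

A_1 = 179.1 mm².
A_2 = 2035 mm².
Equal strain + equilibrium ⇒ each member carries load in proportion to AE: A₁E₁ = 18270000 N, A₂E₂ = 411000000 N, ΣAE = 429300000 N.
F₁ = P·A₁E₁/ΣAE = -303000·18270000/429300000 = -12890 N.

-12.9 kN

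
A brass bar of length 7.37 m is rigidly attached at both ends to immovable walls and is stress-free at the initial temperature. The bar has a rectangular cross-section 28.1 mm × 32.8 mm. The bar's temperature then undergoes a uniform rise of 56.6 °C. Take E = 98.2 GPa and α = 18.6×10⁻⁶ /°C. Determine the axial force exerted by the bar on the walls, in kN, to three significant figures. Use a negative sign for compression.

Free thermal expansion αLΔT = 18.6e-6 · 7370 · 56.6 = 7.759 mm.
The walls impose strain ε = −(7.759)/7370 = -1.0528e-03; σ = Eε = 98200 · -1.0528e-03 = -103.4 MPa.
Wall reaction R = σ·A = -103.4·921.7 = -95280 N = -95.28 kN.

-95.3 kN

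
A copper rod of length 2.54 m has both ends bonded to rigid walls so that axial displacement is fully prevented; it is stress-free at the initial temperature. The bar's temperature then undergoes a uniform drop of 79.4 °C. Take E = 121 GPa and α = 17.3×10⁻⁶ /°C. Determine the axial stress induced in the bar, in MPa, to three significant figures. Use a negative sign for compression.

Free thermal expansion αLΔT = 17.3e-6 · 2540 · -79.4 = -3.489 mm.
The walls impose strain ε = −(-3.489)/2540 = 1.3736e-03; σ = Eε = 121000 · 1.3736e-03 = 166.2 MPa.

166 MPa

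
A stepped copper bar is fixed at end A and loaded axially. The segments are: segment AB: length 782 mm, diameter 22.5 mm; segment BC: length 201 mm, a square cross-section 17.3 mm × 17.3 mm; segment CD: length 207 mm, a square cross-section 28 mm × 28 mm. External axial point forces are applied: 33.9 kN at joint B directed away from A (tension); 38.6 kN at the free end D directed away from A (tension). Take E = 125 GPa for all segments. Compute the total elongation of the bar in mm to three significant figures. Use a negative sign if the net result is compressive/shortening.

1.43 mm

Internal axial forces (sectioning from the free end, tension +): N_CD = 38.6 kN, N_BC = 38.6 kN, N_AB = 72.5 kN.
A_AB = 397.6 mm².
A_BC = 299.3 mm².
A_CD = 784 mm².
δ_AB = 72500·782/(397.6·125000) = 1.141 mm
δ_BC = 38600·201/(299.3·125000) = 0.2074 mm
δ_CD = 38600·207/(784·125000) = 0.08153 mm
δ = Σδ_i = 1.43 mm.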